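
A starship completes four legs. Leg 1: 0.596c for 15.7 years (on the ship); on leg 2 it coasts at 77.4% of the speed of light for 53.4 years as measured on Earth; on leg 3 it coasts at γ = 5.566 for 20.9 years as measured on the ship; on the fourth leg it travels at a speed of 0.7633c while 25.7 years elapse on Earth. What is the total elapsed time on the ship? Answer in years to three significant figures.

Leg 1: 15.7 years is already measured on the ship.
Leg 2: β = 0.774; γ = 1/√(1 − 0.774²) = 1/√0.4009 = 1.579; τ_2 = 53.4/1.579 = 33.81 years.
Leg 3: 20.9 years is already measured on the ship.
Leg 4: γ = 1/√(1 − 0.7633²) = 1/√0.4174 = 1.548; τ_4 = 25.7/1.548 = 16.60 years.
Total: 15.70 + 33.81 + 20.90 + 16.60 years.

τ = 87.0 years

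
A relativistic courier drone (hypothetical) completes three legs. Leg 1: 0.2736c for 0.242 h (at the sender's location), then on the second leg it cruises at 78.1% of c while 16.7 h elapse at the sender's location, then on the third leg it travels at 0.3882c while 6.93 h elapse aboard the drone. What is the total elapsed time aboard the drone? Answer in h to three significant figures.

τ = 17.6 h

Leg 1: γ = 1/√(1 − 0.2736²) = 1/√0.9251 = 1.040; τ_1 = 0.242/1.040 = 0.2328 h.
Leg 2: β = 0.781; γ = 1/√(1 − 0.781²) = 1/√0.3900 = 1.601; τ_2 = 16.7/1.601 = 10.43 h.
Leg 3: 6.93 h is already measured aboard the drone.
Total: 0.2328 + 10.43 + 6.930 h.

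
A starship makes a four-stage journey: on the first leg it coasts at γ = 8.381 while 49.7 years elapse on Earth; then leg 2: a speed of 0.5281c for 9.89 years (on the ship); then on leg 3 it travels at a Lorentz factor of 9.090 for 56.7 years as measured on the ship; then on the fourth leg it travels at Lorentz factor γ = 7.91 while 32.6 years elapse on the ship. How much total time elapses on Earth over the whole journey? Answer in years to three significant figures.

Leg 1: 49.7 years is already measured on Earth.
Leg 2: γ = 1/√(1 − 0.5281²) = 1/√0.7211 = 1.178; Δt_2 = 1.178 × 9.89 = 11.65 years.
Leg 3: γ = 9.090; Δt_3 = 9.090 × 56.7 = 515.4 years.
Leg 4: γ = 7.91; Δt_4 = 7.910 × 32.6 = 257.9 years.
Total: 49.70 + 11.65 + 515.4 + 257.9 years.

Δt = 835 years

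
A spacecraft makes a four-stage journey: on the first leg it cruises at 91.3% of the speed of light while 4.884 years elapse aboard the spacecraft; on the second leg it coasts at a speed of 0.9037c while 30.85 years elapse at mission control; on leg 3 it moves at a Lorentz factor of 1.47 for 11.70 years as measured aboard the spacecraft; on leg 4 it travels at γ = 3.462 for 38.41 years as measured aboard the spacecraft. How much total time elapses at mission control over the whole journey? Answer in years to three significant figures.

Leg 1: β = 0.913; γ = 1/√(1 − 0.913²) = 1/√0.1664 = 2.451; Δt_1 = 2.451 × 4.884 = 11.97 years.
Leg 2: 30.85 years is already measured at mission control.
Leg 3: γ = 1.47; Δt_3 = 1.470 × 11.70 = 17.20 years.
Leg 4: γ = 3.462; Δt_4 = 3.462 × 38.41 = 133.0 years.
Total: 11.97 + 30.85 + 17.20 + 133.0 years.

Δt = 193 years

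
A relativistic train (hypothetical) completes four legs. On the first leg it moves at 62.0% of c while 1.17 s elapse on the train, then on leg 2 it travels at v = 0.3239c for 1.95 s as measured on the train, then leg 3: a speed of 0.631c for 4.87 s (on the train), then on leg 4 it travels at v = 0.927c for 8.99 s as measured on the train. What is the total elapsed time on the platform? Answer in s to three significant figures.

Leg 1: β = 0.620; γ = 1/√(1 − 0.620²) = 1/√0.6156 = 1.275; Δt_1 = 1.275 × 1.17 = 1.491 s.
Leg 2: γ = 1/√(1 − 0.3239²) = 1/√0.8951 = 1.057; Δt_2 = 1.057 × 1.95 = 2.061 s.
Leg 3: γ = 1/√(1 − 0.631²) = 1/√0.6018 = 1.289; Δt_3 = 1.289 × 4.87 = 6.278 s.
Leg 4: γ = 1/√(1 − 0.927²) = 1/√0.1407 = 2.666; Δt_4 = 2.666 × 8.99 = 23.97 s.
Total: 1.491 + 2.061 + 6.278 + 23.97 s.

Δt = 33.8 s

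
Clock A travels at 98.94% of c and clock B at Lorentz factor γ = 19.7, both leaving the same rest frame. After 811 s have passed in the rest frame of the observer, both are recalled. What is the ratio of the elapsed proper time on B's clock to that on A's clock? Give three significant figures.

τ_B/τ_A = 0.350

A: β = 0.9894; γ = 1/√(1 − 0.9894²) = 1/√0.02109 = 6.886. B: γ = 19.7.
τ_A/τ_B = γ_B/γ_A = 19.70/6.886 = 2.861, so τ_B/τ_A = 0.3496.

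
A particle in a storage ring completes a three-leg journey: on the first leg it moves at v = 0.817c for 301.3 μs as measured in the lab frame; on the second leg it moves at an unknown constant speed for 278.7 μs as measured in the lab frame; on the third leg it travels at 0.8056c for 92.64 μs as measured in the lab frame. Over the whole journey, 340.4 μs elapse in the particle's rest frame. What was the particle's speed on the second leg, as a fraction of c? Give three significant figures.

Leg 1: γ = 1/√(1 − 0.817²) = 1/√0.3325 = 1.734; τ_1 = 301.3/1.734 = 173.7 μs.
Leg 2: speed unknown; τ_2 = 278.7/γ_2.
Leg 3: γ = 1/√(1 − 0.8056²) = 1/√0.3510 = 1.688; τ_3 = 92.64/1.688 = 54.89 μs.
Total proper time: 173.7 + τ_2 + 54.89 = 340.4, so τ_2 = 340.4 − 228.6 = 111.8 μs.
γ_2 = 278.7/111.8 = 2.493; β = √(1 − 1/γ²) = √0.8392.

β = 0.916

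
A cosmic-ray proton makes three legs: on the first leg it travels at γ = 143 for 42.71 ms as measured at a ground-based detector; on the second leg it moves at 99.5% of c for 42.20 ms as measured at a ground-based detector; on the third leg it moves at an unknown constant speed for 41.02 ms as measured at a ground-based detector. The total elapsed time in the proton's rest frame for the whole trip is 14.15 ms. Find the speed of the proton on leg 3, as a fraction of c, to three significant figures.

β = 0.972

Leg 1: γ = 143; τ_1 = 42.71/143.0 = 0.2987 ms.
Leg 2: β = 0.995; γ = 1/√(1 − 0.995²) = 1/√0.009975 = 10.01; τ_2 = 42.20/10.01 = 4.215 ms.
Leg 3: speed unknown; τ_3 = 41.02/γ_3.
Total proper time: 0.2987 + 4.215 + τ_3 = 14.15, so τ_3 = 14.15 − 4.513 = 9.637 ms.
γ_3 = 41.02/9.637 = 4.257; β = √(1 − 1/γ²) = √0.9448.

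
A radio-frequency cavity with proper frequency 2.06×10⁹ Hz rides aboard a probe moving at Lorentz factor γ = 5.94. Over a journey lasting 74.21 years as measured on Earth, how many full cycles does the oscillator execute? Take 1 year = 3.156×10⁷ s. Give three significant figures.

γ = 5.94
The oscillator's own cycle count is N = f × τ where τ is the proper time aboard the probe. τ = Δt/γ = 74.21/5.940 = 12.49 years = 3.943×10⁸ s.
N = 2.06×10⁹ × 3.943×10⁸ = 8.122×10¹⁷.

N = 8.12×10¹⁷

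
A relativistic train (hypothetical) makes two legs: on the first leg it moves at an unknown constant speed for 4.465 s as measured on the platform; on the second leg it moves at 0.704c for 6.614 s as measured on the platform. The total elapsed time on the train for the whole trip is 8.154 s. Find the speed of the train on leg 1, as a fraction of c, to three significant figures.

Leg 1: speed unknown; τ_1 = 4.465/γ_1.
Leg 2: γ = 1/√(1 − 0.704²) = 1/√0.5044 = 1.408; τ_2 = 6.614/1.408 = 4.697 s.
Total proper time: τ_1 + 4.697 = 8.154, so τ_1 = 8.154 − 4.697 = 3.457 s.
γ_1 = 4.465/3.457 = 1.292; β = √(1 − 1/γ²) = √0.4006.

β = 0.633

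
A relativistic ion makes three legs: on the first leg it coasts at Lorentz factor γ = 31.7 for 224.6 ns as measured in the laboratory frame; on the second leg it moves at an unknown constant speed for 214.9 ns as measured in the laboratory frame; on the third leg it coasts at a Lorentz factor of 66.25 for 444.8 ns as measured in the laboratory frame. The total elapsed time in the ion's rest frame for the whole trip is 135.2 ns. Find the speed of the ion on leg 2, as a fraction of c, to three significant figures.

β = 0.825

Leg 1: γ = 31.7; τ_1 = 224.6/31.70 = 7.085 ns.
Leg 2: speed unknown; τ_2 = 214.9/γ_2.
Leg 3: γ = 66.25; τ_3 = 444.8/66.25 = 6.714 ns.
Total proper time: 7.085 + τ_2 + 6.714 = 135.2, so τ_2 = 135.2 − 13.80 = 121.4 ns.
γ_2 = 214.9/121.4 = 1.770; β = √(1 − 1/γ²) = √0.6809.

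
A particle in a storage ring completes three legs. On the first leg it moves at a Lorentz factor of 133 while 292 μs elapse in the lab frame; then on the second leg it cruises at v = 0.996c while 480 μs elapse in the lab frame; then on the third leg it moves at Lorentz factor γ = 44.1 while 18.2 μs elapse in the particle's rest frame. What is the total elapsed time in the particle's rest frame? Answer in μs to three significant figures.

Leg 1: γ = 133; τ_1 = 292/133.0 = 2.195 μs.
Leg 2: γ = 1/√(1 − 0.996²) = 1/√0.007984 = 11.19; τ_2 = 480/11.19 = 42.89 μs.
Leg 3: 18.2 μs is already measured in the particle's rest frame.
Total: 2.195 + 42.89 + 18.20 μs.

τ = 63.3 μs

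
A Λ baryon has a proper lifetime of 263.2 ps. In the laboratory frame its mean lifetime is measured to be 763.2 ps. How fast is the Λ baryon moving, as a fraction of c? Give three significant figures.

γ = Δt/τ₀ = 763.2/263.2 = 2.900
β = √(1 − 1/γ²) = √(1 − 0.1189) = √0.8811

β = 0.939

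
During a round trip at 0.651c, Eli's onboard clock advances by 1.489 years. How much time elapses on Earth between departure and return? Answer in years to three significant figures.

Δt = 1.96 years

γ = 1/√(1 − 0.651²) = 1/√0.5762 = 1.317
Earth-frame duration is the dilated interval: Δt = γτ = 1.317 × 1.489 years.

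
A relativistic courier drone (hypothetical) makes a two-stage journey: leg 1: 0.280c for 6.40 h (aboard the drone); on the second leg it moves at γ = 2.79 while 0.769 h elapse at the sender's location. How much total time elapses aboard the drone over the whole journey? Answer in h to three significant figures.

τ = 6.68 h

Leg 1: 6.40 h is already measured aboard the drone.
Leg 2: γ = 2.79; τ_2 = 0.769/2.790 = 0.2756 h.
Total: 6.400 + 0.2756 h.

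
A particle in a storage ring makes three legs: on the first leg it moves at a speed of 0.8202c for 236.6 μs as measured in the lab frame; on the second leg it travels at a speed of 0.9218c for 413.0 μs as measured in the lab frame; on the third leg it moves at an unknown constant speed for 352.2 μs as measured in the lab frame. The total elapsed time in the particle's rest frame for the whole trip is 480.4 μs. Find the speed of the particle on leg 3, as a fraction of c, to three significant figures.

Leg 1: γ = 1/√(1 − 0.8202²) = 1/√0.3273 = 1.748; τ_1 = 236.6/1.748 = 135.4 μs.
Leg 2: γ = 1/√(1 − 0.9218²) = 1/√0.1503 = 2.580; τ_2 = 413.0/2.580 = 160.1 μs.
Leg 3: speed unknown; τ_3 = 352.2/γ_3.
Total proper time: 135.4 + 160.1 + τ_3 = 480.4, so τ_3 = 480.4 − 295.5 = 184.9 μs.
γ_3 = 352.2/184.9 = 1.904; β = √(1 − 1/γ²) = √0.7243.

β = 0.851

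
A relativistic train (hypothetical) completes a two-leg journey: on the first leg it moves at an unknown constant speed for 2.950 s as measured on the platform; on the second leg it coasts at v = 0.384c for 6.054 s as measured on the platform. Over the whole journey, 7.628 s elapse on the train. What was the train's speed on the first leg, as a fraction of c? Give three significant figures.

β = 0.723

Leg 1: speed unknown; τ_1 = 2.950/γ_1.
Leg 2: γ = 1/√(1 − 0.384²) = 1/√0.8525 = 1.083; τ_2 = 6.054/1.083 = 5.590 s.
Total proper time: τ_1 + 5.590 = 7.628, so τ_1 = 7.628 − 5.590 = 2.038 s.
γ_1 = 2.950/2.038 = 1.447; β = √(1 − 1/γ²) = √0.5227.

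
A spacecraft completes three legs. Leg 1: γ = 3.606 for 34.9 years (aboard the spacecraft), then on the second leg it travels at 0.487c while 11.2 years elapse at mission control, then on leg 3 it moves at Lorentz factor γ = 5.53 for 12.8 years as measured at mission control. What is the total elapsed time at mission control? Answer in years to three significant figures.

Leg 1: γ = 3.606; Δt_1 = 3.606 × 34.9 = 125.8 years.
Leg 2: 11.2 years is already measured at mission control.
Leg 3: 12.8 years is already measured at mission control.
Total: 125.8 + 11.20 + 12.80 years.

Δt = 150 years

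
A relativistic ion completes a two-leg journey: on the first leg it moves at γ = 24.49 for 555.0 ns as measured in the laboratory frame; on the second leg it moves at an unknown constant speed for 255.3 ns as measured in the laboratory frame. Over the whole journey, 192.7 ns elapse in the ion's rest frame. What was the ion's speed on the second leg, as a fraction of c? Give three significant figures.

β = 0.746

Leg 1: γ = 24.49; τ_1 = 555.0/24.49 = 22.66 ns.
Leg 2: speed unknown; τ_2 = 255.3/γ_2.
Total proper time: 22.66 + τ_2 = 192.7, so τ_2 = 192.7 − 22.66 = 170.0 ns.
γ_2 = 255.3/170.0 = 1.501; β = √(1 − 1/γ²) = √0.5564.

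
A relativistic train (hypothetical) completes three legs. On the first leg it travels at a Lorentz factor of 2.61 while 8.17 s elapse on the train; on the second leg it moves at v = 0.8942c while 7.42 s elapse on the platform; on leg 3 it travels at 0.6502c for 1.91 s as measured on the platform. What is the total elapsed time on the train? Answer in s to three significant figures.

τ = 12.9 s

Leg 1: 8.17 s is already measured on the train.
Leg 2: γ = 1/√(1 − 0.8942²) = 1/√0.2004 = 2.234; τ_2 = 7.42/2.234 = 3.322 s.
Leg 3: γ = 1/√(1 − 0.6502²) = 1/√0.5772 = 1.316; τ_3 = 1.91/1.316 = 1.451 s.
Total: 8.170 + 3.322 + 1.451 s.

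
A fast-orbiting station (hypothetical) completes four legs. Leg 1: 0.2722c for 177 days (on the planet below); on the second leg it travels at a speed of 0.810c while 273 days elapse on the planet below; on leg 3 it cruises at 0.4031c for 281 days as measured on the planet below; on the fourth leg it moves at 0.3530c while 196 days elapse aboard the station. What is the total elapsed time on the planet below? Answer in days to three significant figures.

Δt = 940 days

Leg 1: 177 days is already measured on the planet below.
Leg 2: 273 days is already measured on the planet below.
Leg 3: 281 days is already measured on the planet below.
Leg 4: γ = 1/√(1 − 0.3530²) = 1/√0.8754 = 1.069; Δt_4 = 1.069 × 196 = 209.5 days.
Total: 177.0 + 273.0 + 281.0 + 209.5 days.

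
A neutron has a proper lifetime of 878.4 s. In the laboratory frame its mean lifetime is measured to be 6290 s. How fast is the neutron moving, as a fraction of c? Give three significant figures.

γ = Δt/τ₀ = 6290/878.4 = 7.161
β = √(1 − 1/γ²) = √(1 − 0.01950) = √0.9805

v = 0.990c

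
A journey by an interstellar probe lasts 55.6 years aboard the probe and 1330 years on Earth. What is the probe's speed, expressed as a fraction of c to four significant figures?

β = 0.9991

The proper time is measured aboard the probe (both events occur at the probe's location); Δt is measured on Earth. γ = Δt/τ = 1330/55.6 = 23.92.
β = √(1 − 1/γ²) = √(1 − 0.001748) = √0.9983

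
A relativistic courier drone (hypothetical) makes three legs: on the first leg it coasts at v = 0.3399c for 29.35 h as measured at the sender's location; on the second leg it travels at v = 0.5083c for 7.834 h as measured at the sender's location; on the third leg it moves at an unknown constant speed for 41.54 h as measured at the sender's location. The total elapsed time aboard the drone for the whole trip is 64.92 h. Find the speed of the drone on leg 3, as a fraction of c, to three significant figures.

Leg 1: γ = 1/√(1 − 0.3399²) = 1/√0.8845 = 1.063; τ_1 = 29.35/1.063 = 27.60 h.
Leg 2: γ = 1/√(1 − 0.5083²) = 1/√0.7416 = 1.161; τ_2 = 7.834/1.161 = 6.746 h.
Leg 3: speed unknown; τ_3 = 41.54/γ_3.
Total proper time: 27.60 + 6.746 + τ_3 = 64.92, so τ_3 = 64.92 − 34.35 = 30.57 h.
γ_3 = 41.54/30.57 = 1.359; β = √(1 − 1/γ²) = √0.4584.

β = 0.677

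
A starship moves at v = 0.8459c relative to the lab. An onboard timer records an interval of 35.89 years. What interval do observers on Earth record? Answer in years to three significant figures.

γ = 1/√(1 − 0.8459²) = 1/√0.2845 = 1.875
The interval measured on the ship is the proper time (both events occur at the same place in that frame); the lab-frame interval is Δt = γτ = 1.875 × 35.89 years.

Δt = 67.3 years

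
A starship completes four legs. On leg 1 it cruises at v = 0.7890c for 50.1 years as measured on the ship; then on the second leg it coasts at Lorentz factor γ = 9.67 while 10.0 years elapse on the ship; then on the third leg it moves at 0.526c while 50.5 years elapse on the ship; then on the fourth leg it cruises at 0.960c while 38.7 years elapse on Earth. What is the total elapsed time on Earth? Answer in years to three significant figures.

Δt = 276 years

Leg 1: γ = 1/√(1 − 0.7890²) = 1/√0.3775 = 1.628; Δt_1 = 1.628 × 50.1 = 81.54 years.
Leg 2: γ = 9.67; Δt_2 = 9.670 × 10.0 = 96.70 years.
Leg 3: γ = 1/√(1 − 0.526²) = 1/√0.7233 = 1.176; Δt_3 = 1.176 × 50.5 = 59.38 years.
Leg 4: 38.7 years is already measured on Earth.
Total: 81.54 + 96.70 + 59.38 + 38.70 years.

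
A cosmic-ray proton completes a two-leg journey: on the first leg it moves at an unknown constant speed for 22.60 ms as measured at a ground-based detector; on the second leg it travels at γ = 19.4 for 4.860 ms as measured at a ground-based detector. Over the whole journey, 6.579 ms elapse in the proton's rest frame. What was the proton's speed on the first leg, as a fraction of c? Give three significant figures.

Leg 1: speed unknown; τ_1 = 22.60/γ_1.
Leg 2: γ = 19.4; τ_2 = 4.860/19.40 = 0.2505 ms.
Total proper time: τ_1 + 0.2505 = 6.579, so τ_1 = 6.579 − 0.2505 = 6.328 ms.
γ_1 = 22.60/6.328 = 3.571; β = √(1 − 1/γ²) = √0.9216.

β = 0.960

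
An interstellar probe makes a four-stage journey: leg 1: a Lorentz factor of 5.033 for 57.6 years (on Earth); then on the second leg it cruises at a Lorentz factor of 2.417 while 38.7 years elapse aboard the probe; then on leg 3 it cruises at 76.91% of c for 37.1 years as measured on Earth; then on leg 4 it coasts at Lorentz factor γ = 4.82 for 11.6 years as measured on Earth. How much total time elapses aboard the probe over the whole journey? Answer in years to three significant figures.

Leg 1: γ = 5.033; τ_1 = 57.6/5.033 = 11.44 years.
Leg 2: 38.7 years is already measured aboard the probe.
Leg 3: β = 0.7691; γ = 1/√(1 − 0.7691²) = 1/√0.4085 = 1.565; τ_3 = 37.1/1.565 = 23.71 years.
Leg 4: γ = 4.82; τ_4 = 11.6/4.820 = 2.407 years.
Total: 11.44 + 38.70 + 23.71 + 2.407 years.

τ = 76.3 years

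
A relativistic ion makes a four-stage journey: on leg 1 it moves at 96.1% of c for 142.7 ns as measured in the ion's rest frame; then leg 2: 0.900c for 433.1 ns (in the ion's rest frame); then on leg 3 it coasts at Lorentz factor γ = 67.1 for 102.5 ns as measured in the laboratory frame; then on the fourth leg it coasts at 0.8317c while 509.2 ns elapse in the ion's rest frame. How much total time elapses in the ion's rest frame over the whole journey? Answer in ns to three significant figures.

Leg 1: 142.7 ns is already measured in the ion's rest frame.
Leg 2: 433.1 ns is already measured in the ion's rest frame.
Leg 3: γ = 67.1; τ_3 = 102.5/67.10 = 1.528 ns.
Leg 4: 509.2 ns is already measured in the ion's rest frame.
Total: 142.7 + 433.1 + 1.528 + 509.2 ns.

τ = 1090 ns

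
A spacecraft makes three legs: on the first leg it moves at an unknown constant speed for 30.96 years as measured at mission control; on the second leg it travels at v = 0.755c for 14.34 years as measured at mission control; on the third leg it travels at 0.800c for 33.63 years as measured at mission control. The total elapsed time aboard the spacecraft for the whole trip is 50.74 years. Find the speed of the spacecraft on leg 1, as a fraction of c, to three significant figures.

Leg 1: speed unknown; τ_1 = 30.96/γ_1.
Leg 2: γ = 1/√(1 − 0.755²) = 1/√0.4300 = 1.525; τ_2 = 14.34/1.525 = 9.403 years.
Leg 3: γ = 1/√(1 − 0.800²) = 5/3 ≈ 1.667; τ_3 = 33.63/1.667 = 20.18 years.
Total proper time: τ_1 + 9.403 + 20.18 = 50.74, so τ_1 = 50.74 − 29.58 = 21.16 years.
γ_1 = 30.96/21.16 = 1.463; β = √(1 − 1/γ²) = √0.5329.

β = 0.730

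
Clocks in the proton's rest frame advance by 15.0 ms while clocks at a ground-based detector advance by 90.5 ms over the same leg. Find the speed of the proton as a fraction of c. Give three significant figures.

The proper time is measured in the proton's rest frame (both events occur at the proton's location); Δt is measured at a ground-based detector. γ = Δt/τ = 90.5/15.0 = 6.033.
β = √(1 − 1/γ²) = √(1 − 0.02747) = √0.9725

v = 0.986c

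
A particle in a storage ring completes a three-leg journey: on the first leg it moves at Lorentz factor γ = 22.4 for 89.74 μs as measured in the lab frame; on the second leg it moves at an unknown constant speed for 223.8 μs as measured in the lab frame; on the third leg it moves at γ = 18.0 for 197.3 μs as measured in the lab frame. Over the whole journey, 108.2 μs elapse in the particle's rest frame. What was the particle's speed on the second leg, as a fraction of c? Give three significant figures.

Leg 1: γ = 22.4; τ_1 = 89.74/22.40 = 4.006 μs.
Leg 2: speed unknown; τ_2 = 223.8/γ_2.
Leg 3: γ = 18.0; τ_3 = 197.3/18.00 = 10.96 μs.
Total proper time: 4.006 + τ_2 + 10.96 = 108.2, so τ_2 = 108.2 − 14.97 = 93.23 μs.
γ_2 = 223.8/93.23 = 2.400; β = √(1 − 1/γ²) = √0.8265.

β = 0.909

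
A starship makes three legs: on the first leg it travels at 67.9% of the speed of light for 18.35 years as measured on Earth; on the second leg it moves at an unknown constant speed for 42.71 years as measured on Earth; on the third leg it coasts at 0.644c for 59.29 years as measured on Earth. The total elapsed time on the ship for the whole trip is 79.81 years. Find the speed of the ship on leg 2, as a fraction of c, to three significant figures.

β = 0.871

Leg 1: β = 0.679; γ = 1/√(1 − 0.679²) = 1/√0.5390 = 1.362; τ_1 = 18.35/1.362 = 13.47 years.
Leg 2: speed unknown; τ_2 = 42.71/γ_2.
Leg 3: γ = 1/√(1 − 0.644²) = 1/√0.5853 = 1.307; τ_3 = 59.29/1.307 = 45.36 years.
Total proper time: 13.47 + τ_2 + 45.36 = 79.81, so τ_2 = 79.81 − 58.83 = 20.98 years.
γ_2 = 42.71/20.98 = 2.036; β = √(1 − 1/γ²) = √0.7587.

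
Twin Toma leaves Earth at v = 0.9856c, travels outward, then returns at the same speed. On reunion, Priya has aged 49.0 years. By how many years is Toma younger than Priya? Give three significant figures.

Δt − τ = 40.7 years

γ = 1/√(1 − 0.9856²) = 1/√0.02859 = 5.914
Toma's elapsed proper time: τ = 49.0/5.914 = 8.286 years.
Age gap = Δt − τ = 49.0 − 8.286 years.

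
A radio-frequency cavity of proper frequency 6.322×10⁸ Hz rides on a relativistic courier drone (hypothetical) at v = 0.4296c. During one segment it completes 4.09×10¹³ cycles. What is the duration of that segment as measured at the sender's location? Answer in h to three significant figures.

γ = 1/√(1 − 0.4296²) = 1/√0.8154 = 1.107
Proper time for N cycles: τ = N/f = 4.09×10¹³/(6.322×10⁸) = 6.469×10⁴ s = 17.97 h.
Lab-frame duration Δt = γτ = 1.107 × 17.97 = 19.90 h.

Δt = 19.9 h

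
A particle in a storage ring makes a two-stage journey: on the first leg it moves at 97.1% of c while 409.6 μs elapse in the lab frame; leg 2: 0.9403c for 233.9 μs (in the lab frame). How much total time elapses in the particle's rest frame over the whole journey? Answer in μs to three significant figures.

Leg 1: β = 0.971; γ = 1/√(1 − 0.971²) = 1/√0.05716 = 4.183; τ_1 = 409.6/4.183 = 97.93 μs.
Leg 2: γ = 1/√(1 − 0.9403²) = 1/√0.1158 = 2.938; τ_2 = 233.9/2.938 = 79.61 μs.
Total: 97.93 + 79.61 μs.

τ = 178 μs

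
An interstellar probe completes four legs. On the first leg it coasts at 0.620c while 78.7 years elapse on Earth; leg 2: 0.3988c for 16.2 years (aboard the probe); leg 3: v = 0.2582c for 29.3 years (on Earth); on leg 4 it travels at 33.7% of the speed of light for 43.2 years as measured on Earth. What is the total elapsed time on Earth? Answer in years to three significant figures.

Δt = 169 years

Leg 1: 78.7 years is already measured on Earth.
Leg 2: γ = 1/√(1 − 0.3988²) = 1/√0.8410 = 1.090; Δt_2 = 1.090 × 16.2 = 17.67 years.
Leg 3: 29.3 years is already measured on Earth.
Leg 4: 43.2 years is already measured on Earth.
Total: 78.70 + 17.67 + 29.30 + 43.20 years.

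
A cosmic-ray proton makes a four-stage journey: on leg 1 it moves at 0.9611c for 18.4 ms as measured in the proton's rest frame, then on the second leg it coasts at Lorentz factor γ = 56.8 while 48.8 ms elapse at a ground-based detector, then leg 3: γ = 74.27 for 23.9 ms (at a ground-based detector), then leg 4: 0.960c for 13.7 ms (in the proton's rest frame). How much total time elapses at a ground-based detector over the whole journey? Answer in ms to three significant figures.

Leg 1: γ = 1/√(1 − 0.9611²) = 1/√0.07629 = 3.621; Δt_1 = 3.621 × 18.4 = 66.62 ms.
Leg 2: 48.8 ms is already measured at a ground-based detector.
Leg 3: 23.9 ms is already measured at a ground-based detector.
Leg 4: γ = 1/√(1 − 0.960²) = 25/7 ≈ 3.571; Δt_4 = 3.571 × 13.7 = 48.93 ms.
Total: 66.62 + 48.80 + 23.90 + 48.93 ms.

Δt = 188 ms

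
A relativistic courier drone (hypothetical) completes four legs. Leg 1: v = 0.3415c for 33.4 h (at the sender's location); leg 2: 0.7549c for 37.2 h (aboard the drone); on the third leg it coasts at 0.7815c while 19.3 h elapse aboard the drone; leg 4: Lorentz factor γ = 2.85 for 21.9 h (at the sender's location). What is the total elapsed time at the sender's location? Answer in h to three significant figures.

Leg 1: 33.4 h is already measured at the sender's location.
Leg 2: γ = 1/√(1 − 0.7549²) = 1/√0.4301 = 1.525; Δt_2 = 1.525 × 37.2 = 56.72 h.
Leg 3: γ = 1/√(1 − 0.7815²) = 1/√0.3893 = 1.603; Δt_3 = 1.603 × 19.3 = 30.93 h.
Leg 4: 21.9 h is already measured at the sender's location.
Total: 33.40 + 56.72 + 30.93 + 21.90 h.

Δt = 143 h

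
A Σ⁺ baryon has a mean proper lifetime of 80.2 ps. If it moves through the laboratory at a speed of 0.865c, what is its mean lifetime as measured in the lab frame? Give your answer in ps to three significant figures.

γ = 1/√(1 − 0.865²) = 1/√0.2518 = 1.993
The rest-frame lifetime is the proper time; the lab measures the dilated interval Δt = γτ₀ = 1.993 × 80.2 ps.

Δt = 160 ps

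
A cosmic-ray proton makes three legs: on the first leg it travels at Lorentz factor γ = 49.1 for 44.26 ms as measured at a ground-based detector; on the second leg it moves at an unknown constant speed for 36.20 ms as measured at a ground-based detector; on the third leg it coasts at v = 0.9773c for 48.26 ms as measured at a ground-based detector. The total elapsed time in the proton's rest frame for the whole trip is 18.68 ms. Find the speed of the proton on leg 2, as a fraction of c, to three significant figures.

Leg 1: γ = 49.1; τ_1 = 44.26/49.10 = 0.9014 ms.
Leg 2: speed unknown; τ_2 = 36.20/γ_2.
Leg 3: γ = 1/√(1 − 0.9773²) = 1/√0.04488 = 4.720; τ_3 = 48.26/4.720 = 10.22 ms.
Total proper time: 0.9014 + τ_2 + 10.22 = 18.68, so τ_2 = 18.68 − 11.13 = 7.554 ms.
γ_2 = 36.20/7.554 = 4.792; β = √(1 − 1/γ²) = √0.9565.

β = 0.978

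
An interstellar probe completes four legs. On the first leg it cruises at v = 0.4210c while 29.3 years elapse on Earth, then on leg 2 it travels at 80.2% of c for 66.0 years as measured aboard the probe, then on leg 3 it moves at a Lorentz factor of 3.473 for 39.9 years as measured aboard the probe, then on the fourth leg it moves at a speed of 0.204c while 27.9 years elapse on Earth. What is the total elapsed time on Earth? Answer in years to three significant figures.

Δt = 306 years

Leg 1: 29.3 years is already measured on Earth.
Leg 2: β = 0.802; γ = 1/√(1 − 0.802²) = 1/√0.3568 = 1.674; Δt_2 = 1.674 × 66.0 = 110.5 years.
Leg 3: γ = 3.473; Δt_3 = 3.473 × 39.9 = 138.6 years.
Leg 4: 27.9 years is already measured on Earth.
Total: 29.30 + 110.5 + 138.6 + 27.90 years.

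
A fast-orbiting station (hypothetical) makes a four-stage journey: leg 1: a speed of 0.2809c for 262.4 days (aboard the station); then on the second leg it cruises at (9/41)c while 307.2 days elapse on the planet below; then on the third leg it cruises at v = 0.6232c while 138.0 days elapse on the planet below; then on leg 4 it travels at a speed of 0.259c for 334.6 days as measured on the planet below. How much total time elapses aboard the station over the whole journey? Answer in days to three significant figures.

τ = 993 days

Leg 1: 262.4 days is already measured aboard the station.
Leg 2: γ = 1/√(1 − (9/41)²) = 41/40 = 1.025; τ_2 = 307.2/1.025 = 299.7 days.
Leg 3: γ = 1/√(1 − 0.6232²) = 1/√0.6116 = 1.279; τ_3 = 138.0/1.279 = 107.9 days.
Leg 4: γ = 1/√(1 − 0.259²) = 1/√0.9329 = 1.035; τ_4 = 334.6/1.035 = 323.2 days.
Total: 262.4 + 299.7 + 107.9 + 323.2 days.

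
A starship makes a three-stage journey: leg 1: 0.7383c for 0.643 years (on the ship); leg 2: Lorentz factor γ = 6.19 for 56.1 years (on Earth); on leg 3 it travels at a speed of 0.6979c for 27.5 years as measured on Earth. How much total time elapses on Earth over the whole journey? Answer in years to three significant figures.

Leg 1: γ = 1/√(1 − 0.7383²) = 1/√0.4549 = 1.483; Δt_1 = 1.483 × 0.643 = 0.9533 years.
Leg 2: 56.1 years is already measured on Earth.
Leg 3: 27.5 years is already measured on Earth.
Total: 0.9533 + 56.10 + 27.50 years.

Δt = 84.6 years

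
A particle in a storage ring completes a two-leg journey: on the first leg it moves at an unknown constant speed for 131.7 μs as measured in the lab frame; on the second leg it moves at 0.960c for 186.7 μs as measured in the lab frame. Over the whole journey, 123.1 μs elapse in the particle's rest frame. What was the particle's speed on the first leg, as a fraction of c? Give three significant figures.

β = 0.843

Leg 1: speed unknown; τ_1 = 131.7/γ_1.
Leg 2: γ = 1/√(1 − 0.960²) = 25/7 ≈ 3.571; τ_2 = 186.7/3.571 = 52.28 μs.
Total proper time: τ_1 + 52.28 = 123.1, so τ_1 = 123.1 − 52.28 = 70.82 μs.
γ_1 = 131.7/70.82 = 1.860; β = √(1 − 1/γ²) = √0.7108.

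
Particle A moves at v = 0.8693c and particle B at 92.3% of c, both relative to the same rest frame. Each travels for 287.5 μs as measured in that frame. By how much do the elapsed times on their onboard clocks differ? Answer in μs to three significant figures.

A: γ = 1/√(1 − 0.8693²) = 1/√0.2443 = 2.023; τ_A = 287.5/2.023 = 142.1 μs.
B: β = 0.923; γ = 1/√(1 − 0.923²) = 1/√0.1481 = 2.599; τ_B = 287.5/2.599 = 110.6 μs.

|τ_A − τ_B| = 31.5 μs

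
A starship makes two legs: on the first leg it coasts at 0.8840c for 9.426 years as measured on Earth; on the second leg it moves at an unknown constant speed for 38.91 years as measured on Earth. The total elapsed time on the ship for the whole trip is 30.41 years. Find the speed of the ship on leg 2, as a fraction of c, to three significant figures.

Leg 1: γ = 1/√(1 − 0.8840²) = 1/√0.2185 = 2.139; τ_1 = 9.426/2.139 = 4.407 years.
Leg 2: speed unknown; τ_2 = 38.91/γ_2.
Total proper time: 4.407 + τ_2 = 30.41, so τ_2 = 30.41 − 4.407 = 26.00 years.
γ_2 = 38.91/26.00 = 1.496; β = √(1 − 1/γ²) = √0.5534.

β = 0.744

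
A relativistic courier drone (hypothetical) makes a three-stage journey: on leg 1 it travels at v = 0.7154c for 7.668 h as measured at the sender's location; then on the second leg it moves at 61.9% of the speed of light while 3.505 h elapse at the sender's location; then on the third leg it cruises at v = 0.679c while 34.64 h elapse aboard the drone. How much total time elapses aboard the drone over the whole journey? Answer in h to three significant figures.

τ = 42.8 h

Leg 1: γ = 1/√(1 − 0.7154²) = 1/√0.4882 = 1.431; τ_1 = 7.668/1.431 = 5.358 h.
Leg 2: β = 0.619; γ = 1/√(1 − 0.619²) = 1/√0.6168 = 1.273; τ_2 = 3.505/1.273 = 2.753 h.
Leg 3: 34.64 h is already measured aboard the drone.
Total: 5.358 + 2.753 + 34.64 h.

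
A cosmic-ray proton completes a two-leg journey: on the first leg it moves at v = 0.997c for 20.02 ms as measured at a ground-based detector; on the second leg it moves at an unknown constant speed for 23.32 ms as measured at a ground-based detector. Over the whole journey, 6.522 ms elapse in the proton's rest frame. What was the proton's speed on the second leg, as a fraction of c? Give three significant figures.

Leg 1: γ = 1/√(1 − 0.997²) = 1/√0.005991 = 12.92; τ_1 = 20.02/12.92 = 1.550 ms.
Leg 2: speed unknown; τ_2 = 23.32/γ_2.
Total proper time: 1.550 + τ_2 = 6.522, so τ_2 = 6.522 − 1.550 = 4.972 ms.
γ_2 = 23.32/4.972 = 4.690; β = √(1 − 1/γ²) = √0.9545.

β = 0.977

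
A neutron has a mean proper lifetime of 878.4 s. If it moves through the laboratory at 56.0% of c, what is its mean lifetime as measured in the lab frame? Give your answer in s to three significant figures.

Δt = 1060 s

β = 0.560; γ = 1/√(1 − 0.560²) = 1/√0.6864 = 1.207
The rest-frame lifetime is the proper time; the lab measures the dilated interval Δt = γτ₀ = 1.207 × 878.4 s.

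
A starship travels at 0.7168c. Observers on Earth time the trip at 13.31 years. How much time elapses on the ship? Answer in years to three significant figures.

τ = 9.28 years

γ = 1/√(1 − 0.7168²) = 1/√0.4862 = 1.434
The interval measured on Earth is the dilated one; the clock on the ship measures the proper time τ = Δt/γ = 13.31/1.434 years.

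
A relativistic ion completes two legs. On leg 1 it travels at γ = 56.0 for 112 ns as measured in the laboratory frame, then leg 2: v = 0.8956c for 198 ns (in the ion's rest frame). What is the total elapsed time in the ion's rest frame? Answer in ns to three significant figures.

τ = 200 ns

Leg 1: γ = 56.0; τ_1 = 112/56.00 = 2.000 ns.
Leg 2: 198 ns is already measured in the ion's rest frame.
Total: 2.000 + 198.0 ns.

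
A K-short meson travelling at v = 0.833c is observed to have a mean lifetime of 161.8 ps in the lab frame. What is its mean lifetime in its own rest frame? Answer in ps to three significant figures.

γ = 1/√(1 − 0.833²) = 1/√0.3061 = 1.807
The lab-frame lifetime is the dilated interval; the proper lifetime is τ₀ = Δt/γ = 161.8/1.807 ps.

τ₀ = 89.5 ps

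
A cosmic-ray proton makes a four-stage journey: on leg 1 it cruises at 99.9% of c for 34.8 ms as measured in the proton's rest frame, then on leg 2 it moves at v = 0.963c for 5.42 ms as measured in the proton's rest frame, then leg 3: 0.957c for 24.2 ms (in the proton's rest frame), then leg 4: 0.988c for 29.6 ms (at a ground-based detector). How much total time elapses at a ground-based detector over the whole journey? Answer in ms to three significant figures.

Δt = 911 ms

Leg 1: β = 0.999; γ = 1/√(1 − 0.999²) = 1/√0.001999 = 22.37; Δt_1 = 22.37 × 34.8 = 778.3 ms.
Leg 2: γ = 1/√(1 − 0.963²) = 1/√0.07263 = 3.711; Δt_2 = 3.711 × 5.42 = 20.11 ms.
Leg 3: γ = 1/√(1 − 0.957²) = 1/√0.08415 = 3.447; Δt_3 = 3.447 × 24.2 = 83.42 ms.
Leg 4: 29.6 ms is already measured at a ground-based detector.
Total: 778.3 + 20.11 + 83.42 + 29.60 ms.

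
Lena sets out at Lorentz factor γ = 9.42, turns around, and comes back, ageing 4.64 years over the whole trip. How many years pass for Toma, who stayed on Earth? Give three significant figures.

γ = 9.42
Earth-frame duration is the dilated interval: Δt = γτ = 9.420 × 4.64 years.

Δt = 43.7 years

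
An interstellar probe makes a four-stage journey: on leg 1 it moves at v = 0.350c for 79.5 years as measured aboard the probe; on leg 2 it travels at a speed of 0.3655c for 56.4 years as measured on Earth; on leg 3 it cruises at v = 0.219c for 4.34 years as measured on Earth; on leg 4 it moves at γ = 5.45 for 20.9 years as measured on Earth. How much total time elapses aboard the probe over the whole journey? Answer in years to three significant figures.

τ = 140 years

Leg 1: 79.5 years is already measured aboard the probe.
Leg 2: γ = 1/√(1 − 0.3655²) = 1/√0.8664 = 1.074; τ_2 = 56.4/1.074 = 52.50 years.
Leg 3: γ = 1/√(1 − 0.219²) = 1/√0.9520 = 1.025; τ_3 = 4.34/1.025 = 4.235 years.
Leg 4: γ = 5.45; τ_4 = 20.9/5.450 = 3.835 years.
Total: 79.50 + 52.50 + 4.235 + 3.835 years.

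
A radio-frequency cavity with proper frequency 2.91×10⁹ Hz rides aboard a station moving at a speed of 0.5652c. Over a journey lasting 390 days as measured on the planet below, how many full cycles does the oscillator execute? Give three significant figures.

N = 8.09×10¹⁶

γ = 1/√(1 − 0.5652²) = 1/√0.6805 = 1.212
The oscillator's own cycle count is N = f × τ where τ is the proper time aboard the station. τ = Δt/γ = 390/1.212 = 321.7 days = 2.780×10⁷ s.
N = 2.91×10⁹ × 2.780×10⁷ = 8.089×10¹⁶.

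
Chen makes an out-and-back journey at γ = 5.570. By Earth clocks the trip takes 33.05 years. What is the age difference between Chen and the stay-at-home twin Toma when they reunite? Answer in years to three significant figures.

Δt − τ = 27.1 years

γ = 5.570
Chen's elapsed proper time: τ = 33.05/5.570 = 5.934 years.
Age gap = Δt − τ = 33.05 − 5.934 years.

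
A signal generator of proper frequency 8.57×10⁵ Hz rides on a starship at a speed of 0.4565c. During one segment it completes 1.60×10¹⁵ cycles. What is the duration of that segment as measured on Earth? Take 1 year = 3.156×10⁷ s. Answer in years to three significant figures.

Δt = 66.5 years

γ = 1/√(1 − 0.4565²) = 1/√0.7916 = 1.124
Proper time for N cycles: τ = N/f = 1.60×10¹⁵/(8.57×10⁵) = 1.867×10⁹ s = 59.16 years.
Lab-frame duration Δt = γτ = 1.124 × 59.16 = 66.49 years.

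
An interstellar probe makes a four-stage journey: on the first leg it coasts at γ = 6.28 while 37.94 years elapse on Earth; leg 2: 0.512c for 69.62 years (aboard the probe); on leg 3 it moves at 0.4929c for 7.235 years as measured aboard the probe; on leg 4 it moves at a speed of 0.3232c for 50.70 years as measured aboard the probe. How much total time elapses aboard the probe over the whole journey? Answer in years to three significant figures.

τ = 134 years

Leg 1: γ = 6.28; τ_1 = 37.94/6.280 = 6.041 years.
Leg 2: 69.62 years is already measured aboard the probe.
Leg 3: 7.235 years is already measured aboard the probe.
Leg 4: 50.70 years is already measured aboard the probe.
Total: 6.041 + 69.62 + 7.235 + 50.70 years.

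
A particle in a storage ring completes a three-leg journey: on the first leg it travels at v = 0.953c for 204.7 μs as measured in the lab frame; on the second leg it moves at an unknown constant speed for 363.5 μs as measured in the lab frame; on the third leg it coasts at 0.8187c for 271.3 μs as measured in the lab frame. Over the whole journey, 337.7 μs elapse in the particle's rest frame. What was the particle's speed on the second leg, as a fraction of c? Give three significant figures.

Leg 1: γ = 1/√(1 − 0.953²) = 1/√0.09179 = 3.301; τ_1 = 204.7/3.301 = 62.02 μs.
Leg 2: speed unknown; τ_2 = 363.5/γ_2.
Leg 3: γ = 1/√(1 − 0.8187²) = 1/√0.3297 = 1.741; τ_3 = 271.3/1.741 = 155.8 μs.
Total proper time: 62.02 + τ_2 + 155.8 = 337.7, so τ_2 = 337.7 − 217.8 = 119.9 μs.
γ_2 = 363.5/119.9 = 3.032; β = √(1 − 1/γ²) = √0.8912.

β = 0.944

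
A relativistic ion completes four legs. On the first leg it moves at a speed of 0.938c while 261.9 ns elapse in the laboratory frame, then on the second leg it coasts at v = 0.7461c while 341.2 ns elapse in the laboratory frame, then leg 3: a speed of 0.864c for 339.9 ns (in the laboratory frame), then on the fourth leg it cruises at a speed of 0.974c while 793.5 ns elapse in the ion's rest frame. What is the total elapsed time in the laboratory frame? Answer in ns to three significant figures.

Leg 1: 261.9 ns is already measured in the laboratory frame.
Leg 2: 341.2 ns is already measured in the laboratory frame.
Leg 3: 339.9 ns is already measured in the laboratory frame.
Leg 4: γ = 1/√(1 − 0.974²) = 1/√0.05132 = 4.414; Δt_4 = 4.414 × 793.5 = 3503 ns.
Total: 261.9 + 341.2 + 339.9 + 3503 ns.

Δt = 4450 ns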